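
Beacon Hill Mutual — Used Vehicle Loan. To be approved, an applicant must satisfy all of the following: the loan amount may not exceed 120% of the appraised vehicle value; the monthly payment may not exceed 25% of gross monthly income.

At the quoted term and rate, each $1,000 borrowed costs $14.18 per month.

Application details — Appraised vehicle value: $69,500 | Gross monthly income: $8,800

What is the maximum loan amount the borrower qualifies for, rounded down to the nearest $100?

$83,400

Payment cap: 25% × $8,800 = $2,200/month.
At $14.18 per $1,000, that supports 2,200/14.18 × 1,000 ≈ $155,148 → $155,100.
LTV cap: 120% × $69,500 = $83,400 → $83,400.
Binding constraint: loan-to-value.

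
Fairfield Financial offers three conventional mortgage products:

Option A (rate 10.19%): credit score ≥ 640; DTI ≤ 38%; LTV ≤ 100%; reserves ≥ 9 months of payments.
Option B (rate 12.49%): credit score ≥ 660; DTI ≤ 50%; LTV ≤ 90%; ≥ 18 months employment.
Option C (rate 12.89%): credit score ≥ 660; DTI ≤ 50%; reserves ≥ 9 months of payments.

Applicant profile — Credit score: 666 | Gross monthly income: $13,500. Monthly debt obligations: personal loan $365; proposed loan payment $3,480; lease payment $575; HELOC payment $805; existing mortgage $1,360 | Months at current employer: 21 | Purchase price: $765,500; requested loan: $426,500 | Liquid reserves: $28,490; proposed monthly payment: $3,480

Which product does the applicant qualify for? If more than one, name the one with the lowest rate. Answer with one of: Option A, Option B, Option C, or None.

Option B

Total debts = (365 + 3,480 + 575 + 805 + 1,360) = 6,585; DTI = 6,585/13,500 = 48.8%.
LTV = 426,500/765,500 = 55.7%.
Reserves = 28,490/3,480 = 8.2 months.
Option A: score 666 ≥ 640; DTI 48.8% > 38%; LTV 55.7% ≤ 100%; reserves 8.2 < 9 mo → does not qualify.
Option B: score 666 ≥ 660; DTI 48.8% ≤ 50%; LTV 55.7% ≤ 90%; employment 21 ≥ 18 mo → qualifies.
Option C: score 666 ≥ 660; DTI 48.8% ≤ 50%; reserves 8.2 < 9 mo → does not qualify.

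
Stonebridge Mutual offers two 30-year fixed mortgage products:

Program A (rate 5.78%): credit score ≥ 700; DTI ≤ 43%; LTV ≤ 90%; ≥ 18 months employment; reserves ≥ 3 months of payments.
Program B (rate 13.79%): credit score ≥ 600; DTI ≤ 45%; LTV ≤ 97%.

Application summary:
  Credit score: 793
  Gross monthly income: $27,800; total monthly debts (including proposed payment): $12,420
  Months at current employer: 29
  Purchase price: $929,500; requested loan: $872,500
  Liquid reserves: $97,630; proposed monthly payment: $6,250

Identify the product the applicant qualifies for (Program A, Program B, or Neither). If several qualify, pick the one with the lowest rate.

DTI = 12,420/27,800 = 44.7%.
LTV = 872,500/929,500 = 93.9%.
Reserves = 97,630/6,250 = 15.6 months.
Program A: score 793 ≥ 700; DTI 44.7% > 43%; LTV 93.9% > 90%; employment 29 ≥ 18 mo; reserves 15.6 ≥ 3 mo → does not qualify.
Program B: score 793 ≥ 600; DTI 44.7% ≤ 45%; LTV 93.9% ≤ 97% → qualifies.

Program B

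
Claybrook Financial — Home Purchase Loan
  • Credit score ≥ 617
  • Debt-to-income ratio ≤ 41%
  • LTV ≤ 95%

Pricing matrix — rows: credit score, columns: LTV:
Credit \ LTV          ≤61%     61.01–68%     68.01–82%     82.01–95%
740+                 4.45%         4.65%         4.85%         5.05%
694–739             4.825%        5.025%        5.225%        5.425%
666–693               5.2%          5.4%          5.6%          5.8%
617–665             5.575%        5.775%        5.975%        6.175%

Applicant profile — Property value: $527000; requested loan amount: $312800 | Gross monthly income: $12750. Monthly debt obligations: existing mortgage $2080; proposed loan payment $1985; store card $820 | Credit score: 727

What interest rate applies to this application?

Credit score 727 ≥ 617; Total monthly debts = (2,080 + 1,985 + 820) = 4,885. DTI: 4,885 ÷ 12,750 = 38.3%, within the 41% cap
LTV = 312,800/527,000 = 59.4% ≤ 95%
Row: 727 falls in 694–739. Column: 59.4% falls in ≤61%. Rate = 4.825%.

4.825%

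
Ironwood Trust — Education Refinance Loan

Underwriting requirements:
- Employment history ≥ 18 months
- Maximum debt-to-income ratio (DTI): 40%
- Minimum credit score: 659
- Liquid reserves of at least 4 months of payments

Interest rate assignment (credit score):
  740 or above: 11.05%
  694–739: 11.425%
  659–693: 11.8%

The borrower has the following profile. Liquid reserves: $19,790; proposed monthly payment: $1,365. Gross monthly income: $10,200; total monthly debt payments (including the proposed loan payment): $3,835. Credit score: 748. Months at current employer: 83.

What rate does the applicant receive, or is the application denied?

Credit score 748 ≥ 659 (meets minimum)
Employment 83 ≥ 18 months
Liquid reserves cover 19,790/1,365 = 14.5 months — ≥ 4 required
DTI = 3,835/10,200 = 37.6% ≤ 40%
All requirements met. Score 748 falls in the 740 or above tier → 11.05%.

Approved at 11.05%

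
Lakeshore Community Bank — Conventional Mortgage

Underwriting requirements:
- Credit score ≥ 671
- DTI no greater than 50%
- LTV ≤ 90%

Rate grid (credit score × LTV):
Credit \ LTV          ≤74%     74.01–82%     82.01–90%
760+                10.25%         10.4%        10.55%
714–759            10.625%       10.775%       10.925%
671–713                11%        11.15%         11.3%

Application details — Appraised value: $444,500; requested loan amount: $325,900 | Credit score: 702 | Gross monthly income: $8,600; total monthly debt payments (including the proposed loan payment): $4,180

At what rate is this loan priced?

Credit score 702 ≥ 671; DTI = 4,180/8,600 = 48.6% ≤ 50%
LTV = 325,900/444,500 = 73.3% ≤ 90%
Credit 702 → row 671–713; LTV 73.3% → column ≤74%. Grid cell → 11%.

11%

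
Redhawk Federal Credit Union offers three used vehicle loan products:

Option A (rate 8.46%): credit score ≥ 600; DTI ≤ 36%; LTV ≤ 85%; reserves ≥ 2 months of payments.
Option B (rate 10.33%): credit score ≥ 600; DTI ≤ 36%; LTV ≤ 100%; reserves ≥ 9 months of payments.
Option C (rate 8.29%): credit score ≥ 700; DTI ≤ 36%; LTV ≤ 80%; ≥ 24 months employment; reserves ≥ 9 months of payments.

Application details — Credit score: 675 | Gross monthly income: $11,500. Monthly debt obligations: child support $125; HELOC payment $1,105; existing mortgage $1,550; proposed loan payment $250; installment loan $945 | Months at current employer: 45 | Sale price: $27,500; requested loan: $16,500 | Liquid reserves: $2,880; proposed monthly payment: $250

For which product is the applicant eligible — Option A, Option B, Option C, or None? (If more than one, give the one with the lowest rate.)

Option A

Total debts = (125 + 1,105 + 1,550 + 250 + 945) = 3,975; DTI = 3,975/11,500 = 34.6%.
LTV = 16,500/27,500 = 60%.
Reserves = 2,880/250 = 11.5 months.
Option A: score 675 ≥ 600; DTI 34.6% ≤ 36%; LTV 60% ≤ 85%; reserves 11.5 ≥ 2 mo → qualifies.
Option B: score 675 ≥ 600; DTI 34.6% ≤ 36%; LTV 60% ≤ 100%; reserves 11.5 ≥ 9 mo → qualifies.
Option C: score 675 < 700; DTI 34.6% ≤ 36%; LTV 60% ≤ 80%; employment 45 ≥ 24 mo; reserves 11.5 ≥ 9 mo → does not qualify.
Qualifying: Option A, Option B. Lowest rate is 8.46% → Option A.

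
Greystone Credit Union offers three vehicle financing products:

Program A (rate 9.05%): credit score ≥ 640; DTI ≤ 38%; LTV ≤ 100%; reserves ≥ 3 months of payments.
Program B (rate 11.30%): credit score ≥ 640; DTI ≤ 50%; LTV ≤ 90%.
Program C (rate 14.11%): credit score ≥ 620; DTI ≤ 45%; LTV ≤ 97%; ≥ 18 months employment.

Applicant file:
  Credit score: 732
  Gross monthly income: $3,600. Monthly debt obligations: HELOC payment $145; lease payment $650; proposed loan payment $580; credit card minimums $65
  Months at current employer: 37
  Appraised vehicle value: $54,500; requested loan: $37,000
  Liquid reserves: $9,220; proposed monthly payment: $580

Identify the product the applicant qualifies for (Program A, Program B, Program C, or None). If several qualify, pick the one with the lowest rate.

Total debts = (145 + 650 + 580 + 65) = 1,440; DTI = 1,440/3,600 = 40%.
LTV = 37,000/54,500 = 67.9%.
Reserves = 9,220/580 = 15.9 months.
Program A: score 732 ≥ 640; DTI 40% > 38%; LTV 67.9% ≤ 100%; reserves 15.9 ≥ 3 mo → does not qualify.
Program B: score 732 ≥ 640; DTI 40% ≤ 50%; LTV 67.9% ≤ 90% → qualifies.
Program C: score 732 ≥ 620; DTI 40% ≤ 45%; LTV 67.9% ≤ 97%; employment 37 ≥ 18 mo → qualifies.
Qualifying: Program B, Program C. Lowest rate is 11.30% → Program B.

Program B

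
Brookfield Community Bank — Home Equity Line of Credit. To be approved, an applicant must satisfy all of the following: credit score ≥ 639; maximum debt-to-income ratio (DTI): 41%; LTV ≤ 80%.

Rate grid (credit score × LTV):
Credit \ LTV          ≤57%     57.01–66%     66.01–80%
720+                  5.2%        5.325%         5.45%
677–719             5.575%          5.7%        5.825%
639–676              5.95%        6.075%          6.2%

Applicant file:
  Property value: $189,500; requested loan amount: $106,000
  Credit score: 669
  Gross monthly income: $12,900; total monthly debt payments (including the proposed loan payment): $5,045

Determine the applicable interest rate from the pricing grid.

Credit score 669 ≥ 639; DTI = 5,045/12,900 = 39.1% ≤ 41%
LTV: 106,000 ÷ 189,500 = 55.9%, within 80% cap
Score 669 is in the 639–676 band; LTV 55.9% is in the ≤57% band → 5.95%.

5.95%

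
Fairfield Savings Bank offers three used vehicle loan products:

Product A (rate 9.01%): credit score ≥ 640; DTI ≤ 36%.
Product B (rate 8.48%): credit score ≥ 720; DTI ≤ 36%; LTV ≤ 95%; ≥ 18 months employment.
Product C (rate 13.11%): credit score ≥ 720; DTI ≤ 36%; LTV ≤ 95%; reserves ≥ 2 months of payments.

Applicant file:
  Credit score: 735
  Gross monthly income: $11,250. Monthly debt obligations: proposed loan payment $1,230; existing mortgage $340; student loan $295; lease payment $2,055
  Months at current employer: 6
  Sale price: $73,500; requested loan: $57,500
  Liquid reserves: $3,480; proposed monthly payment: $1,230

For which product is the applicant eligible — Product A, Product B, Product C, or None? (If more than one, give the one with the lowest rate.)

Product A

Total debts = (1,230 + 340 + 295 + 2,055) = 3,920; DTI = 3,920/11,250 = 34.8%.
LTV = 57,500/73,500 = 78.2%.
Reserves = 3,480/1,230 = 2.8 months.
Product A: score 735 ≥ 640; DTI 34.8% ≤ 36% → qualifies.
Product B: score 735 ≥ 720; DTI 34.8% ≤ 36%; LTV 78.2% ≤ 95%; employment 6 < 18 mo → does not qualify.
Product C: score 735 ≥ 720; DTI 34.8% ≤ 36%; LTV 78.2% ≤ 95%; reserves 2.8 ≥ 2 mo → qualifies.
Qualifying: Product A, Product C. Lowest rate is 9.01% → Product A.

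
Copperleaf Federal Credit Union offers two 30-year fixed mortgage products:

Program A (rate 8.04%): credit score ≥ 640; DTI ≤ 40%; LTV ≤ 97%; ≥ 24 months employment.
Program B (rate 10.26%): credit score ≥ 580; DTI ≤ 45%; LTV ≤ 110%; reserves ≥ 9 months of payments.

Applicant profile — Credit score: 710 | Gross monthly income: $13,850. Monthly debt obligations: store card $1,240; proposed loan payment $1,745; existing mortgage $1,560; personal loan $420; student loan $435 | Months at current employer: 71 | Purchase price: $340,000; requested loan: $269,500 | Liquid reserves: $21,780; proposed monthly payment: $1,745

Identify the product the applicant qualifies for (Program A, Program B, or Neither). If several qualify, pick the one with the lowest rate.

Total debts = (1,240 + 1,745 + 1,560 + 420 + 435) = 5,400; DTI = 5,400/13,850 = 39%.
LTV = 269,500/340,000 = 79.3%.
Reserves = 21,780/1,745 = 12.5 months.
Program A: score 710 ≥ 640; DTI 39% ≤ 40%; LTV 79.3% ≤ 97%; employment 71 ≥ 24 mo → qualifies.
Program B: score 710 ≥ 580; DTI 39% ≤ 45%; LTV 79.3% ≤ 110%; reserves 12.5 ≥ 9 mo → qualifies.
Qualifying: Program A, Program B. Lowest rate is 8.04% → Program A.

Program A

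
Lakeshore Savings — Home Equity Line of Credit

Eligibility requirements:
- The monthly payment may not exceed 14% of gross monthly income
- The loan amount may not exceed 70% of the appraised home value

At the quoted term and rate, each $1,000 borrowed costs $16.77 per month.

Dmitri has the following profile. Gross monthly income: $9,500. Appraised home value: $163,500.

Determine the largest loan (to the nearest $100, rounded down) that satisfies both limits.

Payment cap: 14% × $9,500 = $1,330/month.
At $16.77 per $1,000, that supports 1,330/16.77 × 1,000 ≈ $79,308 → $79,300.
LTV cap: 70% × $163,500 = $114,450 → $114,400.
Binding constraint: payment-to-income.

$79,300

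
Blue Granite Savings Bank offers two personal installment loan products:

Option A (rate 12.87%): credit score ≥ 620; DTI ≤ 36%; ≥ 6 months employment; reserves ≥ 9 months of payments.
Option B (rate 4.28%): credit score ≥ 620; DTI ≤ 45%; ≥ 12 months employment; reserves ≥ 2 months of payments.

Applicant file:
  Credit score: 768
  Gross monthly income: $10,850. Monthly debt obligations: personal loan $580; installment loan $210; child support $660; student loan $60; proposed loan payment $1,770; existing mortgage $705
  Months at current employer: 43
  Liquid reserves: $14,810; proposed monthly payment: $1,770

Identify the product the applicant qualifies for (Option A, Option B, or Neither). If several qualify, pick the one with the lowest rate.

Option B

Total debts = (580 + 210 + 660 + 60 + 1,770 + 705) = 3,985; DTI = 3,985/10,850 = 36.7%.
Reserves = 14,810/1,770 = 8.4 months.
Option A: score 768 ≥ 620; DTI 36.7% > 36%; employment 43 ≥ 6 mo; reserves 8.4 < 9 mo → does not qualify.
Option B: score 768 ≥ 620; DTI 36.7% ≤ 45%; employment 43 ≥ 12 mo; reserves 8.4 ≥ 2 mo → qualifies.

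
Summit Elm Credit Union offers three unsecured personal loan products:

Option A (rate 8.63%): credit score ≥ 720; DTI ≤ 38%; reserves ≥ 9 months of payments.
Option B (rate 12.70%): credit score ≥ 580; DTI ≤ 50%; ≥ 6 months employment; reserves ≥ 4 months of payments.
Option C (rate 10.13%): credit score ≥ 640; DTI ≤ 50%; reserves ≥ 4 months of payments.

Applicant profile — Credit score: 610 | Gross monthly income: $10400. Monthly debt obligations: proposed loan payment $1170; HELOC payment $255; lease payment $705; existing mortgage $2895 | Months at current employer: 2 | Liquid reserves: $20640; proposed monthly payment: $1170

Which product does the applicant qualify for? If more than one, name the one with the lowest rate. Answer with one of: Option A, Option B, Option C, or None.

Total debts = (1,170 + 255 + 705 + 2,895) = 5,025; DTI = 5,025/10,400 = 48.3%.
Reserves = 20,640/1,170 = 17.6 months.
Option A: score 610 < 720; DTI 48.3% > 38%; reserves 17.6 ≥ 9 mo → does not qualify.
Option B: score 610 ≥ 580; DTI 48.3% ≤ 50%; employment 2 < 6 mo; reserves 17.6 ≥ 4 mo → does not qualify.
Option C: score 610 < 640; DTI 48.3% ≤ 50%; reserves 17.6 ≥ 4 mo → does not qualify.

None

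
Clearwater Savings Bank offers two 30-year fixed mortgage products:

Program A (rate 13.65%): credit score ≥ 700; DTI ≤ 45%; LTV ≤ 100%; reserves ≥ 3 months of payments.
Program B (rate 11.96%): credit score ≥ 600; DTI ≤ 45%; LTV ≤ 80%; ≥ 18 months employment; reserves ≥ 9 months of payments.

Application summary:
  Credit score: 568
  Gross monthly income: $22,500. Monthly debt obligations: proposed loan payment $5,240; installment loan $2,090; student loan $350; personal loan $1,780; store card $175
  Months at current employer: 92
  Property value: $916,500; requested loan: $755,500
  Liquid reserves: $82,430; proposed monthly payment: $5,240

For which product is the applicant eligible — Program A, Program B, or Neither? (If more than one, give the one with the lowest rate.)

Total debts = (5,240 + 2,090 + 350 + 1,780 + 175) = 9,635; DTI = 9,635/22,500 = 42.8%.
LTV = 755,500/916,500 = 82.4%.
Reserves = 82,430/5,240 = 15.7 months.
Program A: score 568 < 700; DTI 42.8% ≤ 45%; LTV 82.4% ≤ 100%; reserves 15.7 ≥ 3 mo → does not qualify.
Program B: score 568 < 600; DTI 42.8% ≤ 45%; LTV 82.4% > 80%; employment 92 ≥ 18 mo; reserves 15.7 ≥ 9 mo → does not qualify.

Neither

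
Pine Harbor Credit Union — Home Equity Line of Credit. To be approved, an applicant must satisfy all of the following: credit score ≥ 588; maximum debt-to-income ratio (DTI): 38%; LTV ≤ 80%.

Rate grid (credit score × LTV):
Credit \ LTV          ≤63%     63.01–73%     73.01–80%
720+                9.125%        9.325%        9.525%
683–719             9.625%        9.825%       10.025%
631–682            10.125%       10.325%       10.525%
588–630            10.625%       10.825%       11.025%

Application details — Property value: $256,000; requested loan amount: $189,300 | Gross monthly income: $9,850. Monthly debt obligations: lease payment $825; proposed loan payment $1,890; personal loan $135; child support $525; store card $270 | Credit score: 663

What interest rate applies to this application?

Credit score 663 ≥ 588; Total monthly debts = (825 + 1,890 + 135 + 525 + 270) = 3,645. Debt-to-income = 3,645/9,850 = 37% — meets 38% limit
LTV: 189,300 ÷ 256,000 = 73.9%, within 80% cap
Credit 663 → row 631–682; LTV 73.9% → column 73.01–80%. Grid cell → 10.525%.

10.525%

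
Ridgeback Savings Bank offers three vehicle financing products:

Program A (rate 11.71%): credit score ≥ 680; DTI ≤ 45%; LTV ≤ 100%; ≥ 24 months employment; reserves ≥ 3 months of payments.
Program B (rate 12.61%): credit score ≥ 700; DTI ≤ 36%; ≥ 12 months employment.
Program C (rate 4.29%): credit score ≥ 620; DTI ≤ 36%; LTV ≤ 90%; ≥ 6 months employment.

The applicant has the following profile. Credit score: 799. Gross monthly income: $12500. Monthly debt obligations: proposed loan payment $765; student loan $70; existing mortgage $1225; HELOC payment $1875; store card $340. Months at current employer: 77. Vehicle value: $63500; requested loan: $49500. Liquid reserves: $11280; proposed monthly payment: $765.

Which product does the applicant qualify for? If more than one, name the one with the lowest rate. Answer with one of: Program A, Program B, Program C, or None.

Program C

Total debts = (765 + 70 + 1,225 + 1,875 + 340) = 4,275; DTI = 4,275/12,500 = 34.2%.
LTV = 49,500/63,500 = 78%.
Reserves = 11,280/765 = 14.7 months.
Program A: score 799 ≥ 680; DTI 34.2% ≤ 45%; LTV 78% ≤ 100%; employment 77 ≥ 24 mo; reserves 14.7 ≥ 3 mo → qualifies.
Program B: score 799 ≥ 700; DTI 34.2% ≤ 36%; employment 77 ≥ 12 mo → qualifies.
Program C: score 799 ≥ 620; DTI 34.2% ≤ 36%; LTV 78% ≤ 90%; employment 77 ≥ 6 mo → qualifies.
Qualifying: Program A, Program B, Program C. Lowest rate is 4.29% → Program C.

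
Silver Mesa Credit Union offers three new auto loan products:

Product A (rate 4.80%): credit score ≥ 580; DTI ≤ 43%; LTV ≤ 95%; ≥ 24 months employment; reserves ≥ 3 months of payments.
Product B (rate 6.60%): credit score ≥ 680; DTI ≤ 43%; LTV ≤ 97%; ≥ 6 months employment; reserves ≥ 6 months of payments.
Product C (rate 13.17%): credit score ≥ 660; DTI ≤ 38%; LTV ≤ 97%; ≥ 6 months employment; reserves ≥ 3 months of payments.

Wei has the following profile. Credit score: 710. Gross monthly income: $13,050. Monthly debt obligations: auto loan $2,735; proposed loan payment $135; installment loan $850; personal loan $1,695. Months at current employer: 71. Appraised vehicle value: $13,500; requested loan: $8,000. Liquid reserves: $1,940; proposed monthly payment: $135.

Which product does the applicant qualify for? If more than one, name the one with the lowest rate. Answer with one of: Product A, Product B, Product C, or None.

Product A

Total debts = (2,735 + 135 + 850 + 1,695) = 5,415; DTI = 5,415/13,050 = 41.5%.
LTV = 8,000/13,500 = 59.3%.
Reserves = 1,940/135 = 14.4 months.
Product A: score 710 ≥ 580; DTI 41.5% ≤ 43%; LTV 59.3% ≤ 95%; employment 71 ≥ 24 mo; reserves 14.4 ≥ 3 mo → qualifies.
Product B: score 710 ≥ 680; DTI 41.5% ≤ 43%; LTV 59.3% ≤ 97%; employment 71 ≥ 6 mo; reserves 14.4 ≥ 6 mo → qualifies.
Product C: score 710 ≥ 660; DTI 41.5% > 38%; LTV 59.3% ≤ 97%; employment 71 ≥ 6 mo; reserves 14.4 ≥ 3 mo → does not qualify.
Qualifying: Product A, Product B. Lowest rate is 4.80% → Product A.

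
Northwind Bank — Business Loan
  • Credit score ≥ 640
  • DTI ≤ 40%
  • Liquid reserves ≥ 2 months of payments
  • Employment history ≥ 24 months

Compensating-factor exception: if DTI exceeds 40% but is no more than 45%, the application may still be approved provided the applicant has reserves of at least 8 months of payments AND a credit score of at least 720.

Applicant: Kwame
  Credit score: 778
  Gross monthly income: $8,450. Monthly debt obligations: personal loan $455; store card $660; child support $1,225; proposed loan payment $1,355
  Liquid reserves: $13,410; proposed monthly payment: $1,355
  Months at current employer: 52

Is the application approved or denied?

Credit score 778 ≥ 640 (meets base)
Total debts = (455 + 660 + 1,225 + 1,355) = 3,695. DTI: 3,695 ÷ 8,450 = 43.7%, over the 40% base limit.
Reserves = 13,410/1,355 = 9.9 months ≥ 2
Employment 52 ≥ 24 months
DTI 43.7% is within the 40%–45% exception band; checking compensating factors.
Reserves 9.9 ≥ 8 months; credit score 778 ≥ 720.
Both compensating conditions met → exception applies.

Approved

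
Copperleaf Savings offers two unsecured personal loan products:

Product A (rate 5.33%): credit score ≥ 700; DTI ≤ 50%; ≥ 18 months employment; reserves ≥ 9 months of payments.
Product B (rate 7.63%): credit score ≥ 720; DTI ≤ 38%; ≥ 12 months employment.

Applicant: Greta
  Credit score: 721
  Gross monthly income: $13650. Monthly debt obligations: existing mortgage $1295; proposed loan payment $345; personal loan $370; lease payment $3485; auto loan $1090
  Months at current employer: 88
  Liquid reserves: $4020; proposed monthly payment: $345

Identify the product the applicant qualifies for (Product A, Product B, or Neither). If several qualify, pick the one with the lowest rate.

Product A

Total debts = (1,295 + 345 + 370 + 3,485 + 1,090) = 6,585; DTI = 6,585/13,650 = 48.2%.
Reserves = 4,020/345 = 11.7 months.
Product A: score 721 ≥ 700; DTI 48.2% ≤ 50%; employment 88 ≥ 18 mo; reserves 11.7 ≥ 9 mo → qualifies.
Product B: score 721 ≥ 720; DTI 48.2% > 38%; employment 88 ≥ 12 mo → does not qualify.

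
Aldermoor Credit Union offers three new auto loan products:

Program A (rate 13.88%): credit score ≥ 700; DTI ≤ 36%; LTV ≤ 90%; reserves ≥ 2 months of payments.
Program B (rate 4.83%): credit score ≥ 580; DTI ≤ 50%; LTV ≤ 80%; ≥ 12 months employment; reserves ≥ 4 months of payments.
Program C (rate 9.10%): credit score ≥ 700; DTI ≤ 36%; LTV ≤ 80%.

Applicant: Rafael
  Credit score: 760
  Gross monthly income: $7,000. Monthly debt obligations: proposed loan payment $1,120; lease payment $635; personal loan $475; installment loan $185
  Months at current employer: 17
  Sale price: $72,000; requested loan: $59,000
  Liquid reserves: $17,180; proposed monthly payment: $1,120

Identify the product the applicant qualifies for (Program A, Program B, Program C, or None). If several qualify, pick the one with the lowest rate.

Program A

Total debts = (1,120 + 635 + 475 + 185) = 2,415; DTI = 2,415/7,000 = 34.5%.
LTV = 59,000/72,000 = 81.9%.
Reserves = 17,180/1,120 = 15.3 months.
Program A: score 760 ≥ 700; DTI 34.5% ≤ 36%; LTV 81.9% ≤ 90%; reserves 15.3 ≥ 2 mo → qualifies.
Program B: score 760 ≥ 580; DTI 34.5% ≤ 50%; LTV 81.9% > 80%; employment 17 ≥ 12 mo; reserves 15.3 ≥ 4 mo → does not qualify.
Program C: score 760 ≥ 700; DTI 34.5% ≤ 36%; LTV 81.9% > 80% → does not qualify.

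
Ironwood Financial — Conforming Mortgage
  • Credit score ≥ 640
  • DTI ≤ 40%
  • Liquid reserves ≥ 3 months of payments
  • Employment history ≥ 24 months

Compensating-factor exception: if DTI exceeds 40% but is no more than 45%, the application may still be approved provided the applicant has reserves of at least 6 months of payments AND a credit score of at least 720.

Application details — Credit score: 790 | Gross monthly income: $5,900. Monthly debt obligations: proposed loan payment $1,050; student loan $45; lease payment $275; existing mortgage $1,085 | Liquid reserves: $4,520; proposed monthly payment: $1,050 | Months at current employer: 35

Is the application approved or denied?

Denied

Credit score 790 ≥ 640 (meets base)
Total debts = (1,050 + 45 + 275 + 1,085) = 2,455. DTI: 2,455 ÷ 5,900 = 41.6%, over the 40% base limit.
Reserves: 4,520 ÷ 1,050 = 4.3 months (meets 3-month minimum)
Employment 35 ≥ 24 months
DTI 41.6% is within the 40%–45% exception band; checking compensating factors.
Override check — reserves: 4.3 mo (short of 6); score: 790 (ok).
Override conditions not both satisfied; exception does not apply.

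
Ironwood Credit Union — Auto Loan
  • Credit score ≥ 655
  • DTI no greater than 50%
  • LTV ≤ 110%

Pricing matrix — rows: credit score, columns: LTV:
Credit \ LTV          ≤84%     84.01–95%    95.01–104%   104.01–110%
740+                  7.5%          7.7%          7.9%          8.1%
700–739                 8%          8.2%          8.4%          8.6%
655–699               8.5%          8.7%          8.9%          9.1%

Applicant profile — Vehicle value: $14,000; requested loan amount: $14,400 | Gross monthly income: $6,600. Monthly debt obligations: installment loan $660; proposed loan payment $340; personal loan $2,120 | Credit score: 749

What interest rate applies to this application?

Credit score 749 ≥ 655; Total monthly debts = (660 + 340 + 2,120) = 3,120. Debt-to-income = 3,120/6,600 = 47.3% — meets 50% limit
Loan-to-value = 14,400/14,000 = 102.9% — pass (110% max)
Score 749 is in the 740+ band; LTV 102.9% is in the 95.01–104% band → 7.9%.

7.9%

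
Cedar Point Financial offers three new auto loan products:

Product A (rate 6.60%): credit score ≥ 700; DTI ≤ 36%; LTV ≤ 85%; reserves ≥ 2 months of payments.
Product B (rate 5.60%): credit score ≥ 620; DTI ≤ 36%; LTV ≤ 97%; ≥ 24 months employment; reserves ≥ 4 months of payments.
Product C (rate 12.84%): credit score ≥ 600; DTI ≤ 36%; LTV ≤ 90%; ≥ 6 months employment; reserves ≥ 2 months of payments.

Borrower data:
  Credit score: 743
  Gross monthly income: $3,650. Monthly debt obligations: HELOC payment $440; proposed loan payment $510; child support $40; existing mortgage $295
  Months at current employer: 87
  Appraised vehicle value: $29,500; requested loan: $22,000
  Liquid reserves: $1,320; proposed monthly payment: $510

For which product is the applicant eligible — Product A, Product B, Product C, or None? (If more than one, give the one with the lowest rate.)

Product A

Total debts = (440 + 510 + 40 + 295) = 1,285; DTI = 1,285/3,650 = 35.2%.
LTV = 22,000/29,500 = 74.6%.
Reserves = 1,320/510 = 2.6 months.
Product A: score 743 ≥ 700; DTI 35.2% ≤ 36%; LTV 74.6% ≤ 85%; reserves 2.6 ≥ 2 mo → qualifies.
Product B: score 743 ≥ 620; DTI 35.2% ≤ 36%; LTV 74.6% ≤ 97%; employment 87 ≥ 24 mo; reserves 2.6 < 4 mo → does not qualify.
Product C: score 743 ≥ 600; DTI 35.2% ≤ 36%; LTV 74.6% ≤ 90%; employment 87 ≥ 6 mo; reserves 2.6 ≥ 2 mo → qualifies.
Qualifying: Product A, Product C. Lowest rate is 6.60% → Product A.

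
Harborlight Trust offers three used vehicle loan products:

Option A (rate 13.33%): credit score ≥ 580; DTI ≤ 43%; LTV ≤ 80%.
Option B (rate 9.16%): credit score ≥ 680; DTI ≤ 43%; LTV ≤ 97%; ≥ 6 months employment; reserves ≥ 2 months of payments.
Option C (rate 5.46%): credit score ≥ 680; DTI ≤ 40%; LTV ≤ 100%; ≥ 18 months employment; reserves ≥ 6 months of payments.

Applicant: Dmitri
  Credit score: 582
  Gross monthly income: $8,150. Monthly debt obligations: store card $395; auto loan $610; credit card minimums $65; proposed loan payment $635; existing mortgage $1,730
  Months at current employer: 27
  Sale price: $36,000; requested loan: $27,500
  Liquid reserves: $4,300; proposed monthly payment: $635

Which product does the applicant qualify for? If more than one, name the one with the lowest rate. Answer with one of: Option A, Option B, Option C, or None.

Option A

Total debts = (395 + 610 + 65 + 635 + 1,730) = 3,435; DTI = 3,435/8,150 = 42.1%.
LTV = 27,500/36,000 = 76.4%.
Reserves = 4,300/635 = 6.8 months.
Option A: score 582 ≥ 580; DTI 42.1% ≤ 43%; LTV 76.4% ≤ 80% → qualifies.
Option B: score 582 < 680; DTI 42.1% ≤ 43%; LTV 76.4% ≤ 97%; employment 27 ≥ 6 mo; reserves 6.8 ≥ 2 mo → does not qualify.
Option C: score 582 < 680; DTI 42.1% > 40%; LTV 76.4% ≤ 100%; employment 27 ≥ 18 mo; reserves 6.8 ≥ 6 mo → does not qualify.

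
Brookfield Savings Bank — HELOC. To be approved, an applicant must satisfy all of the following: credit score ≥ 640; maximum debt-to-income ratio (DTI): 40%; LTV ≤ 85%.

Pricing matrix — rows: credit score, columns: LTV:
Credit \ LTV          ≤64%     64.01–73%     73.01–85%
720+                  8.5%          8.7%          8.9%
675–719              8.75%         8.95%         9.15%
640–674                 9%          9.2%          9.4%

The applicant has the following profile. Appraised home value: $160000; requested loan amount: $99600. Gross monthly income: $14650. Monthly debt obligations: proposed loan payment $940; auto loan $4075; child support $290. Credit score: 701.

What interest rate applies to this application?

8.75%

Credit score 701 ≥ 640; Total monthly debts = (940 + 4,075 + 290) = 5,305. DTI = 5,305/14,650 = 36.2% ≤ 40%
LTV: 99,600 ÷ 160,000 = 62.2%, within 85% cap
Credit 701 → row 675–719; LTV 62.2% → column ≤64%. Grid cell → 8.75%.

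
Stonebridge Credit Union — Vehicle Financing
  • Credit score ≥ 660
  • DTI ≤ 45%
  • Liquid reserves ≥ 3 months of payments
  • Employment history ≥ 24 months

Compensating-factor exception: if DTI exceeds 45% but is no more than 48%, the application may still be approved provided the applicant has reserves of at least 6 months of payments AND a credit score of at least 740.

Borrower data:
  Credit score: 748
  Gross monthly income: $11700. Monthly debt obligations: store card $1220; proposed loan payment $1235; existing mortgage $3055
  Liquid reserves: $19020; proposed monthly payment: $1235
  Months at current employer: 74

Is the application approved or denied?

Approved

Credit score 748 ≥ 660 (meets base)
Total debts = (1,220 + 1,235 + 3,055) = 5,510. DTI = 5,510/11,700 = 47.1% > 45% — standard DTI limit exceeded.
Reserves: 19,020 ÷ 1,235 = 15.4 months (meets 3-month minimum)
Employment 74 ≥ 24 months
DTI 47.1% is within the 45%–48% exception band; checking compensating factors.
Override check — reserves: 15.4 mo (ok); score: 748 (ok).
Both compensating conditions met → exception applies.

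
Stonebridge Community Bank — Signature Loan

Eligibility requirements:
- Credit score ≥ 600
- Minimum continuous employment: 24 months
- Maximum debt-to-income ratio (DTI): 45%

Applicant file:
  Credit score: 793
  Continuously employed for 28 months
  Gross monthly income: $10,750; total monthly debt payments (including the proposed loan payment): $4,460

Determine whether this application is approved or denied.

Credit score 793 ≥ 600 (meets)
Employment 28 ≥ 24 months
DTI = 4,460/10,750 = 41.5% ≤ 45%
All criteria satisfied.

Approved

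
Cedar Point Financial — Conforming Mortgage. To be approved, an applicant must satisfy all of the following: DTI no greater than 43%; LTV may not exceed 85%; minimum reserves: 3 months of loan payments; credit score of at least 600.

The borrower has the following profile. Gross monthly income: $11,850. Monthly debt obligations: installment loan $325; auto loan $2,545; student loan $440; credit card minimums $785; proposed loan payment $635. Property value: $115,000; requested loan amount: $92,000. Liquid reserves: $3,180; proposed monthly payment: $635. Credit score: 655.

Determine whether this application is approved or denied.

Approved

Total monthly debts = (325 + 2,545 + 440 + 785 + 635) = 4,730. DTI: 4,730 ÷ 11,850 = 39.9%, within the 43% cap
LTV = 92,000/115,000 = 80% ≤ 85%
Reserves: 3,180 ÷ 635 = 5.0 months (meets 3-month minimum)
Credit score 655 ≥ 600 (meets)
All criteria satisfied.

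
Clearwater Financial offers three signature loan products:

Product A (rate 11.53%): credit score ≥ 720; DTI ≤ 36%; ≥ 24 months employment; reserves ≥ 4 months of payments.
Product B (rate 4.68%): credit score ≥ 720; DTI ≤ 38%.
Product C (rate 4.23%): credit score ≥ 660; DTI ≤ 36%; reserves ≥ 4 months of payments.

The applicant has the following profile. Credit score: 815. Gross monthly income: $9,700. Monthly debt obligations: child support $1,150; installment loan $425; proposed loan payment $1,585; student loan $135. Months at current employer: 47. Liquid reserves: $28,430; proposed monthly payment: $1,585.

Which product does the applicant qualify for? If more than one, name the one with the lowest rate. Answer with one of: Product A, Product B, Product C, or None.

Total debts = (1,150 + 425 + 1,585 + 135) = 3,295; DTI = 3,295/9,700 = 34%.
Reserves = 28,430/1,585 = 17.9 months.
Product A: score 815 ≥ 720; DTI 34% ≤ 36%; employment 47 ≥ 24 mo; reserves 17.9 ≥ 4 mo → qualifies.
Product B: score 815 ≥ 720; DTI 34% ≤ 38% → qualifies.
Product C: score 815 ≥ 660; DTI 34% ≤ 36%; reserves 17.9 ≥ 4 mo → qualifies.
Qualifying: Product A, Product B, Product C. Lowest rate is 4.23% → Product C.

Product C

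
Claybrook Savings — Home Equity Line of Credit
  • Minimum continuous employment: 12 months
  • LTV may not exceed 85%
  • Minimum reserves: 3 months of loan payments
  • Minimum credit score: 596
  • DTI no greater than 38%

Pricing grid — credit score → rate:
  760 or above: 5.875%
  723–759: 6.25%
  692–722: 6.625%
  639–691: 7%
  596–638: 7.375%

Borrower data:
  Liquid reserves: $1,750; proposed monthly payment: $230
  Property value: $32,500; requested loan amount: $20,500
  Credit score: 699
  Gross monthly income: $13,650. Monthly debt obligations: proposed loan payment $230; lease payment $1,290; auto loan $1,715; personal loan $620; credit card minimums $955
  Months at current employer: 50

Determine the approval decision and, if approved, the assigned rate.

Credit score 699 ≥ 596 (meets minimum)
Reserves = 1,750/230 = 7.6 months ≥ 3
Employment 50 ≥ 12 months
LTV = 20,500/32,500 = 63.1% ≤ 85%
Total monthly debts = (230 + 1,290 + 1,715 + 620 + 955) = 4,810. Debt-to-income = 4,810/13,650 = 35.2% — meets 38% limit
All requirements met. Score 699 falls in the 692–722 tier → 6.625%.

Approved at 6.625%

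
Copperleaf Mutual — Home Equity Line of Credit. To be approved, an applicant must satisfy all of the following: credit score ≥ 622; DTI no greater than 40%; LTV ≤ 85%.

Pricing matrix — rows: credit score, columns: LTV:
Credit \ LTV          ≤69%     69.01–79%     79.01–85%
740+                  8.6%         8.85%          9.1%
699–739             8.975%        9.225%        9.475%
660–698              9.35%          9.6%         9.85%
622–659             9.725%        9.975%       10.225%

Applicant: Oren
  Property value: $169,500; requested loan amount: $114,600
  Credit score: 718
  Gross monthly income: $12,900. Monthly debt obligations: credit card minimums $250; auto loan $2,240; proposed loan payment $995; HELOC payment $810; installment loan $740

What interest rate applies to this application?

8.975%

Credit score 718 ≥ 622; Total monthly debts = (250 + 2,240 + 995 + 810 + 740) = 5,035. DTI: 5,035 ÷ 12,900 = 39%, within the 40% cap
LTV = 114,600/169,500 = 67.6% ≤ 85%
Row: 718 falls in 699–739. Column: 67.6% falls in ≤69%. Rate = 8.975%.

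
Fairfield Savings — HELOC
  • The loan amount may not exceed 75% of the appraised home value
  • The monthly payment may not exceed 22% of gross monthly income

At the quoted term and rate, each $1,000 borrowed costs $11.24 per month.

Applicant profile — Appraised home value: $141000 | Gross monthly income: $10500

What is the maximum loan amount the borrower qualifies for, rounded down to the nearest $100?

Payment cap: 22% × $10,500 = $2,310/month.
At $11.24 per $1,000, that supports 2,310/11.24 × 1,000 ≈ $205,516 → $205,500.
LTV cap: 75% × $141,000 = $105,750 → $105,700.
Binding constraint: loan-to-value.

$105,700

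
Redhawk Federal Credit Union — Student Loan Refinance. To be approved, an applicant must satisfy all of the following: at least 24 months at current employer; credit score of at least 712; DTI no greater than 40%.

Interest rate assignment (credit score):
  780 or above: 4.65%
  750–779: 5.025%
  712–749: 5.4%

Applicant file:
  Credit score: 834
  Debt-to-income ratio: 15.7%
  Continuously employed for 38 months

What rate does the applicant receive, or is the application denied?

Credit score 834 ≥ 712 (meets minimum)
Debt-to-income 15.7% vs 40% cap — pass
Employment 38 ≥ 24 months
All requirements met. Score 834 falls in the 780 or above tier → 4.65%.

Approved at 4.65%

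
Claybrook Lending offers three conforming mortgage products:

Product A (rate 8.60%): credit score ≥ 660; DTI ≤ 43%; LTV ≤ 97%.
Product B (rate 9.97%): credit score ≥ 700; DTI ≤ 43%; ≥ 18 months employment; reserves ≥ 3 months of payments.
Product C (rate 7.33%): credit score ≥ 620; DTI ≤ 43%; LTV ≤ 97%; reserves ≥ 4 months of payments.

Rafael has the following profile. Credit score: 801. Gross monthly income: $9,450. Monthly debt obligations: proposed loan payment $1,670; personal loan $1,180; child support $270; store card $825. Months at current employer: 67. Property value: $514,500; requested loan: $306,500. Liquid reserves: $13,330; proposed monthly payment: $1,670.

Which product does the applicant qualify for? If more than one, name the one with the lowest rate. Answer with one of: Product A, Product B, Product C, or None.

Product C

Total debts = (1,670 + 1,180 + 270 + 825) = 3,945; DTI = 3,945/9,450 = 41.7%.
LTV = 306,500/514,500 = 59.6%.
Reserves = 13,330/1,670 = 8.0 months.
Product A: score 801 ≥ 660; DTI 41.7% ≤ 43%; LTV 59.6% ≤ 97% → qualifies.
Product B: score 801 ≥ 700; DTI 41.7% ≤ 43%; employment 67 ≥ 18 mo; reserves 8.0 ≥ 3 mo → qualifies.
Product C: score 801 ≥ 620; DTI 41.7% ≤ 43%; LTV 59.6% ≤ 97%; reserves 8.0 ≥ 4 mo → qualifies.
Qualifying: Product A, Product B, Product C. Lowest rate is 7.33% → Product C.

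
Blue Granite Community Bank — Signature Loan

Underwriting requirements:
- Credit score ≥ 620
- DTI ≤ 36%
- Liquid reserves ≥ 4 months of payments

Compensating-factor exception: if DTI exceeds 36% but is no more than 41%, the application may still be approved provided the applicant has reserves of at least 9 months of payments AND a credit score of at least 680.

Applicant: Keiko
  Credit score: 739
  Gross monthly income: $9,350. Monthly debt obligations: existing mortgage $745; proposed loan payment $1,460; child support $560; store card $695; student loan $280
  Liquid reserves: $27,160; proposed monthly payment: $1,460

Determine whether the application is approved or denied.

Approved

Credit score 739 ≥ 620 (meets base)
Total debts = (745 + 1,460 + 560 + 695 + 280) = 3,740. DTI: 3,740 ÷ 9,350 = 40%, over the 36% base limit.
Reserves: 27,160 ÷ 1,460 = 18.6 months (meets 4-month minimum)
DTI 40% is within the 36%–41% exception band; checking compensating factors.
Reserves 18.6 ≥ 9 months; credit score 739 ≥ 680.
Both compensating conditions met → exception applies.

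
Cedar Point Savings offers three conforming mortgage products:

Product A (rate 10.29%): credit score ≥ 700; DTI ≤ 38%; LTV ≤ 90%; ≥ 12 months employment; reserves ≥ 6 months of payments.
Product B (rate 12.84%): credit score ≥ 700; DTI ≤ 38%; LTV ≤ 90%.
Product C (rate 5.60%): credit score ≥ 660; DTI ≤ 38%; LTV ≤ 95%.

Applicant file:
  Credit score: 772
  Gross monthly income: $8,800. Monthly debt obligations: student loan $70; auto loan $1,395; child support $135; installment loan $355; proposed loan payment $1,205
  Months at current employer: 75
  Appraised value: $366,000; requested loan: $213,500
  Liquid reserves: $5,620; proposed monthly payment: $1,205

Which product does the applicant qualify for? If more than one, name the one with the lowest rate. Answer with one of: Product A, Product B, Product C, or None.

Product C

Total debts = (70 + 1,395 + 135 + 355 + 1,205) = 3,160; DTI = 3,160/8,800 = 35.9%.
LTV = 213,500/366,000 = 58.3%.
Reserves = 5,620/1,205 = 4.7 months.
Product A: score 772 ≥ 700; DTI 35.9% ≤ 38%; LTV 58.3% ≤ 90%; employment 75 ≥ 12 mo; reserves 4.7 < 6 mo → does not qualify.
Product B: score 772 ≥ 700; DTI 35.9% ≤ 38%; LTV 58.3% ≤ 90% → qualifies.
Product C: score 772 ≥ 660; DTI 35.9% ≤ 38%; LTV 58.3% ≤ 95% → qualifies.
Qualifying: Product B, Product C. Lowest rate is 5.60% → Product C.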